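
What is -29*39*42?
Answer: -47502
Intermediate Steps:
-29*39*42 = -1131*42 = -47502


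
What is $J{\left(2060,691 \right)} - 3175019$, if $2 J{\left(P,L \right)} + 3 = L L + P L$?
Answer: $-2224550$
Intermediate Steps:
$J{\left(P,L \right)} = - \frac{3}{2} + \frac{L^{2}}{2} + \frac{L P}{2}$ ($J{\left(P,L \right)} = - \frac{3}{2} + \frac{L L + P L}{2} = - \frac{3}{2} + \frac{L^{2} + L P}{2} = - \frac{3}{2} + \left(\frac{L^{2}}{2} + \frac{L P}{2}\right) = - \frac{3}{2} + \frac{L^{2}}{2} + \frac{L P}{2}$)
$J{\left(2060,691 \right)} - 3175019 = \left(- \frac{3}{2} + \frac{691^{2}}{2} + \frac{1}{2} \cdot 691 \cdot 2060\right) - 3175019 = \left(- \frac{3}{2} + \frac{1}{2} \cdot 477481 + 711730\right) - 3175019 = \left(- \frac{3}{2} + \frac{477481}{2} + 711730\right) - 3175019 = 950469 - 3175019 = -2224550$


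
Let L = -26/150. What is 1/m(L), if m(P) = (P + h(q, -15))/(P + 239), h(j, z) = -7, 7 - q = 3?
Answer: -8956/269 ≈ -33.294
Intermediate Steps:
q = 4 (q = 7 - 1*3 = 7 - 3 = 4)
L = -13/75 (L = -26*1/150 = -13/75 ≈ -0.17333)
m(P) = (-7 + P)/(239 + P) (m(P) = (P - 7)/(P + 239) = (-7 + P)/(239 + P))
1/m(L) = 1/((-7 - 13/75)/(239 - 13/75)) = 1/(-538/75/(17912/75)) = 1/((75/17912)*(-538/75)) = 1/(-269/8956) = -8956/269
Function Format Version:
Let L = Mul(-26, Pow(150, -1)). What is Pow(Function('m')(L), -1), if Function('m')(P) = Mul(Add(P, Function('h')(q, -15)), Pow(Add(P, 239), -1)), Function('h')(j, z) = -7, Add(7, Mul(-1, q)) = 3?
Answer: Rational(-8956, 269) ≈ -33.294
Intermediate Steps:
q = 4 (q = Add(7, Mul(-1, 3)) = Add(7, -3) = 4)
L = Rational(-13, 75) (L = Mul(-26, Rational(1, 150)) = Rational(-13, 75) ≈ -0.17333)
Function('m')(P) = Mul(Pow(Add(239, P), -1), Add(-7, P)) (Function('m')(P) = Mul(Add(P, -7), Pow(Add(P, 239), -1)) = Mul(Add(-7, P), Pow(Add(239, P), -1)) = Mul(Pow(Add(239, P), -1), Add(-7, P)))
Pow(Function('m')(L), -1) = Pow(Mul(Pow(Add(239, Rational(-13, 75)), -1), Add(-7, Rational(-13, 75))), -1) = Pow(Mul(Pow(Rational(17912, 75), -1), Rational(-538, 75)), -1) = Pow(Mul(Rational(75, 17912), Rational(-538, 75)), -1) = Pow(Rational(-269, 8956), -1) = Rational(-8956, 269)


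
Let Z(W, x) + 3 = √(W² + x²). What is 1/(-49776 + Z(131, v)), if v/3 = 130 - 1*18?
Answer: -49779/2477818784 - √130057/2477818784 ≈ -2.0235e-5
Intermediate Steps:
v = 336 (v = 3*(130 - 1*18) = 3*(130 - 18) = 3*112 = 336)
Z(W, x) = -3 + √(W² + x²)
1/(-49776 + Z(131, v)) = 1/(-49776 + (-3 + √(131² + 336²))) = 1/(-49776 + (-3 + √(17161 + 112896))) = 1/(-49776 + (-3 + √130057)) = 1/(-49779 + √130057)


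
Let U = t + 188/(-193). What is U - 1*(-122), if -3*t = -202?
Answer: 109060/579 ≈ 188.36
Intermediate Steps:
t = 202/3 (t = -⅓*(-202) = 202/3 ≈ 67.333)
U = 38422/579 (U = 202/3 + 188/(-193) = 202/3 + 188*(-1/193) = 202/3 - 188/193 = 38422/579 ≈ 66.359)
U - 1*(-122) = 38422/579 - 1*(-122) = 38422/579 + 122 = 109060/579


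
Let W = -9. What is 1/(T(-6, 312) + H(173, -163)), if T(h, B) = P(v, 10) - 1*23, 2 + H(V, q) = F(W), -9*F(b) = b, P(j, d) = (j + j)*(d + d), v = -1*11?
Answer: -1/464 ≈ -0.0021552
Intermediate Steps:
v = -11
P(j, d) = 4*d*j (P(j, d) = (2*j)*(2*d) = 4*d*j)
F(b) = -b/9
H(V, q) = -1 (H(V, q) = -2 - ⅑*(-9) = -2 + 1 = -1)
T(h, B) = -463 (T(h, B) = 4*10*(-11) - 1*23 = -440 - 23 = -463)
1/(T(-6, 312) + H(173, -163)) = 1/(-463 - 1) = 1/(-464) = -1/464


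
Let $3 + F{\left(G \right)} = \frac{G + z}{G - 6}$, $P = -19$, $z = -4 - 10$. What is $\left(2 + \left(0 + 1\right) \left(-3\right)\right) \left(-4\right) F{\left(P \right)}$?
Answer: $- \frac{168}{25} \approx -6.72$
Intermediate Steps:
$z = -14$ ($z = -4 - 10 = -14$)
$F{\left(G \right)} = -3 + \frac{-14 + G}{-6 + G}$ ($F{\left(G \right)} = -3 + \frac{G - 14}{G - 6} = -3 + \frac{-14 + G}{-6 + G}$)
$\left(2 + \left(0 + 1\right) \left(-3\right)\right) \left(-4\right) F{\left(P \right)} = \left(2 + \left(0 + 1\right) \left(-3\right)\right) \left(-4\right) \frac{2 \left(2 - -19\right)}{-6 - 19} = \left(2 + 1 \left(-3\right)\right) \left(-4\right) \frac{2 \left(2 + 19\right)}{-25} = \left(2 - 3\right) \left(-4\right) 2 \left(- \frac{1}{25}\right) 21 = \left(-1\right) \left(-4\right) \left(- \frac{42}{25}\right) = 4 \left(- \frac{42}{25}\right) = - \frac{168}{25}$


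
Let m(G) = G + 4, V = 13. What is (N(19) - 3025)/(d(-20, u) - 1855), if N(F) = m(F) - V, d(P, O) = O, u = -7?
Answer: 3015/1862 ≈ 1.6192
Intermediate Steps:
m(G) = 4 + G
N(F) = -9 + F (N(F) = (4 + F) - 1*13 = (4 + F) - 13 = -9 + F)
(N(19) - 3025)/(d(-20, u) - 1855) = ((-9 + 19) - 3025)/(-7 - 1855) = (10 - 3025)/(-1862) = -3015*(-1/1862) = 3015/1862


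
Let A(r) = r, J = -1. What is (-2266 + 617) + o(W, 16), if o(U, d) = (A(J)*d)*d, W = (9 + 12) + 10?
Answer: -1905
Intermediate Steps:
W = 31 (W = 21 + 10 = 31)
o(U, d) = -d² (o(U, d) = (-d)*d = -d²)
(-2266 + 617) + o(W, 16) = (-2266 + 617) - 1*16² = -1649 - 1*256 = -1649 - 256 = -1905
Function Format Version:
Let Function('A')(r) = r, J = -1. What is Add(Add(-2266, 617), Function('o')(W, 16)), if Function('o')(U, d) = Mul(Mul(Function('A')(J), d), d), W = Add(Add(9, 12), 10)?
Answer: -1905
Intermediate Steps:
W = 31 (W = Add(21, 10) = 31)
Function('o')(U, d) = Mul(-1, Pow(d, 2)) (Function('o')(U, d) = Mul(Mul(-1, d), d) = Mul(-1, Pow(d, 2)))
Add(Add(-2266, 617), Function('o')(W, 16)) = Add(Add(-2266, 617), Mul(-1, Pow(16, 2))) = Add(-1649, Mul(-1, 256)) = Add(-1649, -256) = -1905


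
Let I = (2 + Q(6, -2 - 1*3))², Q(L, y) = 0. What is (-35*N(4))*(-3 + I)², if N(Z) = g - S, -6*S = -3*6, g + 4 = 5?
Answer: 70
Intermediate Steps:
g = 1 (g = -4 + 5 = 1)
S = 3 (S = -(-1)*6/2 = -⅙*(-18) = 3)
N(Z) = -2 (N(Z) = 1 - 1*3 = 1 - 3 = -2)
I = 4 (I = (2 + 0)² = 2² = 4)
(-35*N(4))*(-3 + I)² = (-35*(-2))*(-3 + 4)² = 70*1² = 70*1 = 70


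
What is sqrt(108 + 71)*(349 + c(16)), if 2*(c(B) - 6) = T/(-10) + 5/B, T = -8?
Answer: 56889*sqrt(179)/160 ≈ 4757.0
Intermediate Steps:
c(B) = 32/5 + 5/(2*B) (c(B) = 6 + (-8/(-10) + 5/B)/2 = 6 + (-8*(-1/10) + 5/B)/2 = 6 + (4/5 + 5/B)/2 = 6 + (2/5 + 5/(2*B)) = 32/5 + 5/(2*B))
sqrt(108 + 71)*(349 + c(16)) = sqrt(108 + 71)*(349 + (1/10)*(25 + 64*16)/16) = sqrt(179)*(349 + (1/10)*(1/16)*(25 + 1024)) = sqrt(179)*(349 + (1/10)*(1/16)*1049) = sqrt(179)*(349 + 1049/160) = sqrt(179)*(56889/160) = 56889*sqrt(179)/160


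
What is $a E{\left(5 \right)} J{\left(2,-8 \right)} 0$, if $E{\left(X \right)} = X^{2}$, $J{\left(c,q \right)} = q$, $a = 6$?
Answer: $0$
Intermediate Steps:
$a E{\left(5 \right)} J{\left(2,-8 \right)} 0 = 6 \cdot 5^{2} \left(\left(-8\right) 0\right) = 6 \cdot 25 \cdot 0 = 150 \cdot 0 = 0$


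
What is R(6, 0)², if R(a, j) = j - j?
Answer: 0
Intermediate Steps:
R(a, j) = 0
R(6, 0)² = 0² = 0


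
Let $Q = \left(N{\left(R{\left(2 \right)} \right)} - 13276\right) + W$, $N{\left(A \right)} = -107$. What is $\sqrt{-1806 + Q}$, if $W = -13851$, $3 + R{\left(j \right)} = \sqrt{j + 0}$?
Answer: $44 i \sqrt{15} \approx 170.41 i$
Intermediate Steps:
$R{\left(j \right)} = -3 + \sqrt{j}$ ($R{\left(j \right)} = -3 + \sqrt{j + 0} = -3 + \sqrt{j}$)
$Q = -27234$ ($Q = \left(-107 - 13276\right) - 13851 = -13383 - 13851 = -27234$)
$\sqrt{-1806 + Q} = \sqrt{-1806 - 27234} = \sqrt{-29040} = 44 i \sqrt{15}$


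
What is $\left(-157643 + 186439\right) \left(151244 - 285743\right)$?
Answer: $-3873033204$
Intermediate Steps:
$\left(-157643 + 186439\right) \left(151244 - 285743\right) = 28796 \left(-134499\right) = -3873033204$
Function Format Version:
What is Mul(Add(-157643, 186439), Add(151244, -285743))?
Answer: -3873033204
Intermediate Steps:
Mul(Add(-157643, 186439), Add(151244, -285743)) = Mul(28796, -134499) = -3873033204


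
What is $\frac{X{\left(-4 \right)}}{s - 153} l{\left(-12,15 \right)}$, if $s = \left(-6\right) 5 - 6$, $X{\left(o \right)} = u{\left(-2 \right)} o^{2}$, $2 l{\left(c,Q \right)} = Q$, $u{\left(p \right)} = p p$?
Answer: $- \frac{160}{63} \approx -2.5397$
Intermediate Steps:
$u{\left(p \right)} = p^{2}$
$l{\left(c,Q \right)} = \frac{Q}{2}$
$X{\left(o \right)} = 4 o^{2}$ ($X{\left(o \right)} = \left(-2\right)^{2} o^{2} = 4 o^{2}$)
$s = -36$ ($s = -30 - 6 = -36$)
$\frac{X{\left(-4 \right)}}{s - 153} l{\left(-12,15 \right)} = \frac{4 \left(-4\right)^{2}}{-36 - 153} \cdot \frac{1}{2} \cdot 15 = \frac{4 \cdot 16}{-189} \cdot \frac{15}{2} = \left(- \frac{1}{189}\right) 64 \cdot \frac{15}{2} = \left(- \frac{64}{189}\right) \frac{15}{2} = - \frac{160}{63}$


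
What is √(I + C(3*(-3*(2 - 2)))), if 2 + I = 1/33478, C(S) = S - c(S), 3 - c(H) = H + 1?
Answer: 3*I*√498119162/33478 ≈ 2.0*I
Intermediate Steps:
c(H) = 2 - H (c(H) = 3 - (H + 1) = 3 - (1 + H) = 3 + (-1 - H) = 2 - H)
C(S) = -2 + 2*S (C(S) = S - (2 - S) = S + (-2 + S) = -2 + 2*S)
I = -66955/33478 (I = -2 + 1/33478 = -66955/33478 ≈ -2.0000)
√(I + C(3*(-3*(2 - 2)))) = √(-66955/33478 + (-2 + 2*(3*(-3*(2 - 2))))) = √(-66955/33478 + (-2 + 2*(3*(-3*0)))) = √(-66955/33478 + (-2 + 2*(3*0))) = √(-66955/33478 + (-2 + 2*0)) = √(-66955/33478 + (-2 + 0)) = √(-66955/33478 - 2) = √(-133911/33478) = 3*I*√498119162/33478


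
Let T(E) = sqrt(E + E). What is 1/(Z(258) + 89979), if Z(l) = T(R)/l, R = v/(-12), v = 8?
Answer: 4492021617/404187613076044 - 129*I*sqrt(3)/404187613076044 ≈ 1.1114e-5 - 5.528e-13*I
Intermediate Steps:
R = -2/3 (R = 8/(-12) = 8*(-1/12) = -2/3 ≈ -0.66667)
T(E) = sqrt(2)*sqrt(E) (T(E) = sqrt(2*E) = sqrt(2)*sqrt(E))
Z(l) = 2*I*sqrt(3)/(3*l) (Z(l) = (sqrt(2)*sqrt(-2/3))/l = (sqrt(2)*(I*sqrt(6)/3))/l = (2*I*sqrt(3)/3)/l = 2*I*sqrt(3)/(3*l))
1/(Z(258) + 89979) = 1/((2/3)*I*sqrt(3)/258 + 89979) = 1/((2/3)*I*sqrt(3)*(1/258) + 89979) = 1/(I*sqrt(3)/387 + 89979) = 1/(89979 + I*sqrt(3)/387)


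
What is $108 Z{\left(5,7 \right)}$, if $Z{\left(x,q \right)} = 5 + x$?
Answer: $1080$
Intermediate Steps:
$108 Z{\left(5,7 \right)} = 108 \left(5 + 5\right) = 108 \cdot 10 = 1080$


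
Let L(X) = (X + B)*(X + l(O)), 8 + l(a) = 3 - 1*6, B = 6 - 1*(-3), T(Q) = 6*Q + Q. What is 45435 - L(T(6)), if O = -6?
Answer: 43854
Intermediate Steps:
T(Q) = 7*Q
B = 9 (B = 6 + 3 = 9)
l(a) = -11 (l(a) = -8 + (3 - 1*6) = -8 + (3 - 6) = -8 - 3 = -11)
L(X) = (-11 + X)*(9 + X) (L(X) = (X + 9)*(X - 11) = (9 + X)*(-11 + X) = (-11 + X)*(9 + X))
45435 - L(T(6)) = 45435 - (-99 + (7*6)² - 14*6) = 45435 - (-99 + 42² - 2*42) = 45435 - (-99 + 1764 - 84) = 45435 - 1*1581 = 45435 - 1581 = 43854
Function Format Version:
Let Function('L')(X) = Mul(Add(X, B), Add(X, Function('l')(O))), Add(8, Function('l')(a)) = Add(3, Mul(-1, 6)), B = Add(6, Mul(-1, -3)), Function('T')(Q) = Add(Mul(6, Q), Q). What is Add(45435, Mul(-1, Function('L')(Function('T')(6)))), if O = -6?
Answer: 43854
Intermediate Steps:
Function('T')(Q) = Mul(7, Q)
B = 9 (B = Add(6, 3) = 9)
Function('l')(a) = -11 (Function('l')(a) = Add(-8, Add(3, Mul(-1, 6))) = Add(-8, Add(3, -6)) = Add(-8, -3) = -11)
Function('L')(X) = Mul(Add(-11, X), Add(9, X)) (Function('L')(X) = Mul(Add(X, 9), Add(X, -11)) = Mul(Add(9, X), Add(-11, X)) = Mul(Add(-11, X), Add(9, X)))
Add(45435, Mul(-1, Function('L')(Function('T')(6)))) = Add(45435, Mul(-1, Add(-99, Pow(Mul(7, 6), 2), Mul(-2, Mul(7, 6))))) = Add(45435, Mul(-1, Add(-99, Pow(42, 2), Mul(-2, 42)))) = Add(45435, Mul(-1, Add(-99, 1764, -84))) = Add(45435, Mul(-1, 1581)) = Add(45435, -1581) = 43854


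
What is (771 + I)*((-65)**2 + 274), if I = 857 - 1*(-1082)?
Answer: 12192290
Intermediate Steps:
I = 1939 (I = 857 + 1082 = 1939)
(771 + I)*((-65)**2 + 274) = (771 + 1939)*((-65)**2 + 274) = 2710*(4225 + 274) = 2710*4499 = 12192290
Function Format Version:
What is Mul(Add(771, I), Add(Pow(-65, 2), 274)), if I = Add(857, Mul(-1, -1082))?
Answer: 12192290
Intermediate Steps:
I = 1939 (I = Add(857, 1082) = 1939)
Mul(Add(771, I), Add(Pow(-65, 2), 274)) = Mul(Add(771, 1939), Add(Pow(-65, 2), 274)) = Mul(2710, Add(4225, 274)) = Mul(2710, 4499) = 12192290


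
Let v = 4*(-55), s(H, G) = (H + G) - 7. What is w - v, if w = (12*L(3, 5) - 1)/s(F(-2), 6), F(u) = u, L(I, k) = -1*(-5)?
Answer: 601/3 ≈ 200.33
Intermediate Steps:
L(I, k) = 5
s(H, G) = -7 + G + H (s(H, G) = (G + H) - 7 = -7 + G + H)
w = -59/3 (w = (12*5 - 1)/(-7 + 6 - 2) = (60 - 1)/(-3) = 59*(-⅓) = -59/3 ≈ -19.667)
v = -220
w - v = -59/3 - 1*(-220) = -59/3 + 220 = 601/3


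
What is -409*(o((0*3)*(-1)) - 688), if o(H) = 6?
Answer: 278938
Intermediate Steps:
-409*(o((0*3)*(-1)) - 688) = -409*(6 - 688) = -409*(-682) = 278938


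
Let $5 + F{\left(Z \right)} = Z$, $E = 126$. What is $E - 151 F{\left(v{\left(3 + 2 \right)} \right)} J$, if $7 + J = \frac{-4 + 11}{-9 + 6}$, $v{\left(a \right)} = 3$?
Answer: $- \frac{8078}{3} \approx -2692.7$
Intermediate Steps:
$F{\left(Z \right)} = -5 + Z$
$J = - \frac{28}{3}$ ($J = -7 + \frac{-4 + 11}{-9 + 6} = -7 + \frac{7}{-3} = -7 + 7 \left(- \frac{1}{3}\right) = -7 - \frac{7}{3} = - \frac{28}{3} \approx -9.3333$)
$E - 151 F{\left(v{\left(3 + 2 \right)} \right)} J = 126 - 151 \left(-5 + 3\right) \left(- \frac{28}{3}\right) = 126 - 151 \left(\left(-2\right) \left(- \frac{28}{3}\right)\right) = 126 - \frac{8456}{3} = - \frac{8078}{3}$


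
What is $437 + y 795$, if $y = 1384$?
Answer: $1100717$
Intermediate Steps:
$437 + y 795 = 437 + 1384 \cdot 795 = 437 + 1100280 = 1100717$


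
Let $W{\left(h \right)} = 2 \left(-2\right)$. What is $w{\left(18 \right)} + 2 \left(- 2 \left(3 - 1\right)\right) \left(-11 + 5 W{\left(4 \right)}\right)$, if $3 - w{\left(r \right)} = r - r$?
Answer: $251$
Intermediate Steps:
$W{\left(h \right)} = -4$
$w{\left(r \right)} = 3$ ($w{\left(r \right)} = 3 - \left(r - r\right) = 3 - 0 = 3 + 0 = 3$)
$w{\left(18 \right)} + 2 \left(- 2 \left(3 - 1\right)\right) \left(-11 + 5 W{\left(4 \right)}\right) = 3 + 2 \left(- 2 \left(3 - 1\right)\right) \left(-11 + 5 \left(-4\right)\right) = 3 + 2 \left(\left(-2\right) 2\right) \left(-11 - 20\right) = 3 + 2 \left(-4\right) \left(-31\right) = 3 - -248 = 3 + 248 = 251$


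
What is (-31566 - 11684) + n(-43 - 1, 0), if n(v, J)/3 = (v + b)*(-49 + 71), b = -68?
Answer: -50642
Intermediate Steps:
n(v, J) = -4488 + 66*v (n(v, J) = 3*((v - 68)*(-49 + 71)) = 3*((-68 + v)*22) = 3*(-1496 + 22*v) = -4488 + 66*v)
(-31566 - 11684) + n(-43 - 1, 0) = (-31566 - 11684) + (-4488 + 66*(-43 - 1)) = -43250 + (-4488 + 66*(-44)) = -43250 + (-4488 - 2904) = -43250 - 7392 = -50642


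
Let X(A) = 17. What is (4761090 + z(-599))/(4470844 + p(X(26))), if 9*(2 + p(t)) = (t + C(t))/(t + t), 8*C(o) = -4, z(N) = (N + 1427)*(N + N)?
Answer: 768905784/912051779 ≈ 0.84305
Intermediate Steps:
z(N) = 2*N*(1427 + N) (z(N) = (1427 + N)*(2*N) = 2*N*(1427 + N))
C(o) = -½ (C(o) = (⅛)*(-4) = -½)
p(t) = -2 + (-½ + t)/(18*t) (p(t) = -2 + ((t - ½)/(t + t))/9 = -2 + ((-½ + t)/((2*t)))/9 = -2 + ((-½ + t)*(1/(2*t)))/9 = -2 + ((-½ + t)/(2*t))/9 = -2 + (-½ + t)/(18*t))
(4761090 + z(-599))/(4470844 + p(X(26))) = (4761090 + 2*(-599)*(1427 - 599))/(4470844 + (1/36)*(-1 - 70*17)/17) = (4761090 + 2*(-599)*828)/(4470844 + (1/36)*(1/17)*(-1 - 1190)) = (4761090 - 991944)/(4470844 + (1/36)*(1/17)*(-1191)) = 3769146/(4470844 - 397/204) = 3769146/(912051779/204) = 3769146*(204/912051779) = 768905784/912051779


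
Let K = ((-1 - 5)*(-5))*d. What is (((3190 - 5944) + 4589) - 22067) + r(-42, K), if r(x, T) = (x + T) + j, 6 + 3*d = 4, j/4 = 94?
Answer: -19918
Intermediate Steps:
j = 376 (j = 4*94 = 376)
d = -⅔ (d = -2 + (⅓)*4 = -2 + 4/3 = -⅔ ≈ -0.66667)
K = -20 (K = ((-1 - 5)*(-5))*(-⅔) = -6*(-5)*(-⅔) = 30*(-⅔) = -20)
r(x, T) = 376 + T + x (r(x, T) = (x + T) + 376 = (T + x) + 376 = 376 + T + x)
(((3190 - 5944) + 4589) - 22067) + r(-42, K) = (((3190 - 5944) + 4589) - 22067) + (376 - 20 - 42) = ((-2754 + 4589) - 22067) + 314 = (1835 - 22067) + 314 = -20232 + 314 = -19918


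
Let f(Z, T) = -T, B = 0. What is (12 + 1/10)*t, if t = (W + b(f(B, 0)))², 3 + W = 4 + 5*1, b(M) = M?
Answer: 2178/5 ≈ 435.60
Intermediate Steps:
W = 6 (W = -3 + (4 + 5*1) = -3 + (4 + 5) = -3 + 9 = 6)
t = 36 (t = (6 - 1*0)² = (6 + 0)² = 6² = 36)
(12 + 1/10)*t = (12 + 1/10)*36 = (12 + ⅒)*36 = (121/10)*36 = 2178/5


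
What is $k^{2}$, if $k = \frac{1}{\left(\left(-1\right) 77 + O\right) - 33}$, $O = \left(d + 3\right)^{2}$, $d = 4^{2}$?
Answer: $\frac{1}{63001} \approx 1.5873 \cdot 10^{-5}$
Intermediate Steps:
$d = 16$
$O = 361$ ($O = \left(16 + 3\right)^{2} = 19^{2} = 361$)
$k = \frac{1}{251}$ ($k = \frac{1}{\left(\left(-1\right) 77 + 361\right) - 33} = \frac{1}{\left(-77 + 361\right) - 33} = \frac{1}{284 - 33} = \frac{1}{251} \approx 0.0039841$)
$k^{2} = \left(\frac{1}{251}\right)^{2} = \frac{1}{63001}$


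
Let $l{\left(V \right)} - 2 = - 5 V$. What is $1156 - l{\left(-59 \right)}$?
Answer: $859$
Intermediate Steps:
$l{\left(V \right)} = 2 - 5 V$
$1156 - l{\left(-59 \right)} = 1156 - \left(2 - -295\right) = 1156 - \left(2 + 295\right) = 1156 - 297 = 859$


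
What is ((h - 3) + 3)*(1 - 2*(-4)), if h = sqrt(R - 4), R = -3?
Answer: 9*I*sqrt(7) ≈ 23.812*I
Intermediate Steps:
h = I*sqrt(7) (h = sqrt(-3 - 4) = sqrt(-7) = I*sqrt(7) ≈ 2.6458*I)
((h - 3) + 3)*(1 - 2*(-4)) = ((I*sqrt(7) - 3) + 3)*(1 - 2*(-4)) = ((-3 + I*sqrt(7)) + 3)*(1 + 8) = (I*sqrt(7))*9 = 9*I*sqrt(7)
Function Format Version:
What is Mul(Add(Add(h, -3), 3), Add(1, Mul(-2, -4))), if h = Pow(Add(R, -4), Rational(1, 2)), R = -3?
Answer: Mul(9, I, Pow(7, Rational(1, 2))) ≈ Mul(23.812, I)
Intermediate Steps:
h = Mul(I, Pow(7, Rational(1, 2))) (h = Pow(Add(-3, -4), Rational(1, 2)) = Pow(-7, Rational(1, 2)) = Mul(I, Pow(7, Rational(1, 2))) ≈ Mul(2.6458, I))
Mul(Add(Add(h, -3), 3), Add(1, Mul(-2, -4))) = Mul(Add(Add(Mul(I, Pow(7, Rational(1, 2))), -3), 3), Add(1, Mul(-2, -4))) = Mul(Add(Add(-3, Mul(I, Pow(7, Rational(1, 2)))), 3), Add(1, 8)) = Mul(Mul(I, Pow(7, Rational(1, 2))), 9) = Mul(9, I, Pow(7, Rational(1, 2)))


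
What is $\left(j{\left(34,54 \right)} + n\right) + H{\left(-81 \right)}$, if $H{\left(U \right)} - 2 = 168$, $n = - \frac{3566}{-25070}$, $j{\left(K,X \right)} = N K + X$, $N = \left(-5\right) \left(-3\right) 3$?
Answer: $\frac{21988173}{12535} \approx 1754.1$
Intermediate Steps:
$N = 45$ ($N = 15 \cdot 3 = 45$)
$j{\left(K,X \right)} = X + 45 K$ ($j{\left(K,X \right)} = 45 K + X = X + 45 K$)
$n = \frac{1783}{12535}$ ($n = \left(-3566\right) \left(- \frac{1}{25070}\right) = \frac{1783}{12535} \approx 0.14224$)
$H{\left(U \right)} = 170$ ($H{\left(U \right)} = 2 + 168 = 170$)
$\left(j{\left(34,54 \right)} + n\right) + H{\left(-81 \right)} = \left(\left(54 + 45 \cdot 34\right) + \frac{1783}{12535}\right) + 170 = \left(\left(54 + 1530\right) + \frac{1783}{12535}\right) + 170 = \left(1584 + \frac{1783}{12535}\right) + 170 = \frac{19857223}{12535} + 170 = \frac{21988173}{12535}$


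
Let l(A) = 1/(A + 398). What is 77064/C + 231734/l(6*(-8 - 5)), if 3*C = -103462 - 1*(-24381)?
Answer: 5864241834088/79081 ≈ 7.4155e+7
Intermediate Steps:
C = -79081/3 (C = (-103462 - 1*(-24381))/3 = (-103462 + 24381)/3 = (⅓)*(-79081) = -79081/3 ≈ -26360.)
l(A) = 1/(398 + A)
77064/C + 231734/l(6*(-8 - 5)) = 77064/(-79081/3) + 231734/(1/(398 + 6*(-8 - 5))) = 77064*(-3/79081) + 231734/(1/(398 + 6*(-13))) = -231192/79081 + 231734/(1/(398 - 78)) = -231192/79081 + 231734/(1/320) = -231192/79081 + 231734*320 = -231192/79081 + 74154880 = 5864241834088/79081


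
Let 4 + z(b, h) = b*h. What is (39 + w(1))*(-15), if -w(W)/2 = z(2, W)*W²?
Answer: -645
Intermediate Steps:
z(b, h) = -4 + b*h
w(W) = -2*W²*(-4 + 2*W) (w(W) = -2*(-4 + 2*W)*W² = -2*W²*(-4 + 2*W))
(39 + w(1))*(-15) = (39 + 4*1²*(2 - 1*1))*(-15) = (39 + 4*1*(2 - 1))*(-15) = (39 + 4*1*1)*(-15) = (39 + 4)*(-15) = 43*(-15) = -645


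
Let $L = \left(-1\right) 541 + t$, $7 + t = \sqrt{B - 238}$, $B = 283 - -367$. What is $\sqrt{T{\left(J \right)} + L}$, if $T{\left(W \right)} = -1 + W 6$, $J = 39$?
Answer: $\sqrt{-315 + 2 \sqrt{103}} \approx 17.167 i$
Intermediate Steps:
$B = 650$ ($B = 283 + 367 = 650$)
$t = -7 + 2 \sqrt{103}$ ($t = -7 + \sqrt{650 - 238} = -7 + \sqrt{412} = -7 + 2 \sqrt{103} \approx 13.298$)
$T{\left(W \right)} = -1 + 6 W$
$L = -548 + 2 \sqrt{103}$ ($L = \left(-1\right) 541 - \left(7 - 2 \sqrt{103}\right) = -541 - \left(7 - 2 \sqrt{103}\right) = -548 + 2 \sqrt{103} \approx -527.7$)
$\sqrt{T{\left(J \right)} + L} = \sqrt{\left(-1 + 6 \cdot 39\right) - \left(548 - 2 \sqrt{103}\right)} = \sqrt{\left(-1 + 234\right) - \left(548 - 2 \sqrt{103}\right)} = \sqrt{233 - \left(548 - 2 \sqrt{103}\right)} = \sqrt{-315 + 2 \sqrt{103}}$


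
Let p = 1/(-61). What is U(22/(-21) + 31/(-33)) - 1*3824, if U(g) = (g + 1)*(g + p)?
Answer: -1382307096/361669 ≈ -3822.0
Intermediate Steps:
p = -1/61 ≈ -0.016393
U(g) = (1 + g)*(-1/61 + g) (U(g) = (g + 1)*(g - 1/61) = (1 + g)*(-1/61 + g))
U(22/(-21) + 31/(-33)) - 1*3824 = (-1/61 + (22/(-21) + 31/(-33))**2 + 60*(22/(-21) + 31/(-33))/61) - 1*3824 = (-1/61 + (22*(-1/21) + 31*(-1/33))**2 + 60*(22*(-1/21) + 31*(-1/33))/61) - 3824 = (-1/61 + (-22/21 - 31/33)**2 + 60*(-22/21 - 31/33)/61) - 3824 = (-1/61 + (-153/77)**2 + (60/61)*(-153/77)) - 3824 = (-1/61 + 23409/5929 - 9180/4697) - 3824 = 715160/361669 - 3824 = -1382307096/361669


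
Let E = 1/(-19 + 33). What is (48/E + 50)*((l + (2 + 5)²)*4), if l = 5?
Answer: 155952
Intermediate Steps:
E = 1/14 ≈ 0.071429
(48/E + 50)*((l + (2 + 5)²)*4) = (48/(1/14) + 50)*((5 + (2 + 5)²)*4) = (48*14 + 50)*((5 + 7²)*4) = (672 + 50)*((5 + 49)*4) = 722*(54*4) = 722*216 = 155952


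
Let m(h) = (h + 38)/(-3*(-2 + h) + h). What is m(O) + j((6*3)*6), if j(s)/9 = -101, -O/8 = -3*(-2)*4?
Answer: -177332/195 ≈ -909.39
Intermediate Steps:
O = -192 (O = -8*(-3*(-2))*4 = -48*4 = -8*24 = -192)
j(s) = -909 (j(s) = 9*(-101) = -909)
m(h) = (38 + h)/(6 - 2*h) (m(h) = (38 + h)/((6 - 3*h) + h) = (38 + h)/(6 - 2*h))
m(O) + j((6*3)*6) = (-38 - 1*(-192))/(2*(-3 - 192)) - 909 = (½)*(-38 + 192)/(-195) - 909 = (½)*(-1/195)*154 - 909 = -77/195 - 909 = -177332/195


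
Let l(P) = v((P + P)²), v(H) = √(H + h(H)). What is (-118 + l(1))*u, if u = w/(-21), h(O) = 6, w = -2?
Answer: -236/21 + 2*√10/21 ≈ -10.937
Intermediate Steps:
v(H) = √(6 + H) (v(H) = √(H + 6) = √(6 + H))
l(P) = √(6 + 4*P²) (l(P) = √(6 + (P + P)²) = √(6 + (2*P)²) = √(6 + 4*P²))
u = 2/21 (u = -2/(-21) = -2*(-1/21) = 2/21 ≈ 0.095238)
(-118 + l(1))*u = (-118 + √(6 + 4*1²))*(2/21) = (-118 + √(6 + 4*1))*(2/21) = (-118 + √(6 + 4))*(2/21) = (-118 + √10)*(2/21) = -236/21 + 2*√10/21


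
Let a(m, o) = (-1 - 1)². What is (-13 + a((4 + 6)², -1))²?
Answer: 81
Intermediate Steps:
a(m, o) = 4 (a(m, o) = (-2)² = 4)
(-13 + a((4 + 6)², -1))² = (-13 + 4)² = (-9)² = 81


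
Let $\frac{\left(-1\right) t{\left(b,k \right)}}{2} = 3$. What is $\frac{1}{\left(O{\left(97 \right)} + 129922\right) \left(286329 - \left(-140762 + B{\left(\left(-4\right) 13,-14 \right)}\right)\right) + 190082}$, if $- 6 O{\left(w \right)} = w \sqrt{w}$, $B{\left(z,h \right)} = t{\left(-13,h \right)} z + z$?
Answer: $\frac{221819709056}{12300977356415562052167} + \frac{27601738 \sqrt{97}}{12300977356415562052167} \approx 1.8055 \cdot 10^{-11}$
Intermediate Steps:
$t{\left(b,k \right)} = -6$ ($t{\left(b,k \right)} = \left(-2\right) 3 = -6$)
$B{\left(z,h \right)} = - 5 z$ ($B{\left(z,h \right)} = - 6 z + z = - 5 z$)
$O{\left(w \right)} = - \frac{w^{\frac{3}{2}}}{6}$ ($O{\left(w \right)} = - \frac{w \sqrt{w}}{6} = - \frac{w^{\frac{3}{2}}}{6}$)
$\frac{1}{\left(O{\left(97 \right)} + 129922\right) \left(286329 - \left(-140762 + B{\left(\left(-4\right) 13,-14 \right)}\right)\right) + 190082} = \frac{1}{\left(- \frac{97^{\frac{3}{2}}}{6} + 129922\right) \left(286329 + \left(140762 - - 5 \left(\left(-4\right) 13\right)\right)\right) + 190082} = \frac{1}{\left(- \frac{97 \sqrt{97}}{6} + 129922\right) \left(286329 + \left(140762 - \left(-5\right) \left(-52\right)\right)\right) + 190082} = \frac{1}{\left(- \frac{97 \sqrt{97}}{6} + 129922\right) \left(286329 + \left(140762 - 260\right)\right) + 190082} = \frac{1}{\left(129922 - \frac{97 \sqrt{97}}{6}\right) \left(286329 + \left(140762 - 260\right)\right) + 190082} = \frac{1}{\left(129922 - \frac{97 \sqrt{97}}{6}\right) \left(286329 + 140502\right) + 190082} = \frac{1}{\left(129922 - \frac{97 \sqrt{97}}{6}\right) 426831 + 190082} = \frac{1}{\left(55454737182 - \frac{13800869 \sqrt{97}}{2}\right) + 190082} = \frac{1}{55454927264 - \frac{13800869 \sqrt{97}}{2}}$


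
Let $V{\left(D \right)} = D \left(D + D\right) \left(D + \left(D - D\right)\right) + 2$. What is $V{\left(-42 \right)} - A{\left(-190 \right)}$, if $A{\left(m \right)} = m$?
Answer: $-147984$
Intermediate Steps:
$V{\left(D \right)} = 2 + 2 D^{3}$ ($V{\left(D \right)} = D 2 D \left(D + 0\right) + 2 = D 2 D D + 2 = D 2 D^{2} + 2 = 2 D^{3} + 2 = 2 + 2 D^{3}$)
$V{\left(-42 \right)} - A{\left(-190 \right)} = \left(2 + 2 \left(-42\right)^{3}\right) - -190 = \left(2 + 2 \left(-74088\right)\right) + 190 = \left(2 - 148176\right) + 190 = -148174 + 190 = -147984$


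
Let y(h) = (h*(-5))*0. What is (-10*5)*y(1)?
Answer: 0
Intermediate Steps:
y(h) = 0 (y(h) = -5*h*0 = 0)
(-10*5)*y(1) = -10*5*0 = -50*0 = 0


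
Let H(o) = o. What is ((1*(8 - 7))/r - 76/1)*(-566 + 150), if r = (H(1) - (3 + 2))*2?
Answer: 31668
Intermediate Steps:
r = -8 (r = (1 - (3 + 2))*2 = (1 - 1*5)*2 = (1 - 5)*2 = -4*2 = -8)
((1*(8 - 7))/r - 76/1)*(-566 + 150) = ((1*(8 - 7))/(-8) - 76/1)*(-566 + 150) = ((1*1)*(-1/8) - 76*1)*(-416) = (1*(-1/8) - 76)*(-416) = (-1/8 - 76)*(-416) = -609/8*(-416) = 31668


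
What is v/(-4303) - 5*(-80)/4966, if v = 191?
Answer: 29719/821873 ≈ 0.036160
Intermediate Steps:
v/(-4303) - 5*(-80)/4966 = 191/(-4303) - 5*(-80)/4966 = 191*(-1/4303) + 400*(1/4966) = -191/4303 + 200/2483 = 29719/821873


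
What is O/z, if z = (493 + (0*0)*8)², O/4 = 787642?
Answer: 3150568/243049 ≈ 12.963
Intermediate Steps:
O = 3150568 (O = 4*787642 = 3150568)
z = 243049 (z = (493 + 0*8)² = (493 + 0)² = 493² = 243049)
O/z = 3150568/243049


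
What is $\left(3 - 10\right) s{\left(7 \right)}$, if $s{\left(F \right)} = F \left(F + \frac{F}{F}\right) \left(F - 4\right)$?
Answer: $-1176$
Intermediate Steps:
$s{\left(F \right)} = F \left(1 + F\right) \left(-4 + F\right)$ ($s{\left(F \right)} = F \left(F + 1\right) \left(-4 + F\right) = F \left(1 + F\right) \left(-4 + F\right)$)
$\left(3 - 10\right) s{\left(7 \right)} = \left(3 - 10\right) 7 \left(-4 + 7^{2} - 21\right) = - 7 \cdot 7 \left(-4 + 49 - 21\right) = - 7 \cdot 7 \cdot 24 = \left(-7\right) 168 = -1176$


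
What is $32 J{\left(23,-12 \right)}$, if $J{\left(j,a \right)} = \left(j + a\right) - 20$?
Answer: $-288$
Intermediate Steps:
$J{\left(j,a \right)} = -20 + a + j$ ($J{\left(j,a \right)} = \left(a + j\right) - 20 = -20 + a + j$)
$32 J{\left(23,-12 \right)} = 32 \left(-20 - 12 + 23\right) = 32 \left(-9\right) = -288$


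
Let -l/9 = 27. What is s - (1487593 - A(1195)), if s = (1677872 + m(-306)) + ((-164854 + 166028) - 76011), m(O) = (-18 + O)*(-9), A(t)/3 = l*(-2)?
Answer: 119816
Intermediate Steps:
l = -243 (l = -9*27 = -243)
A(t) = 1458 (A(t) = 3*(-243*(-2)) = 3*486 = 1458)
m(O) = 162 - 9*O
s = 1605951 (s = (1677872 + (162 - 9*(-306))) + ((-164854 + 166028) - 76011) = (1677872 + (162 + 2754)) + (1174 - 76011) = (1677872 + 2916) - 74837 = 1680788 - 74837 = 1605951)
s - (1487593 - A(1195)) = 1605951 - (1487593 - 1*1458) = 1605951 - (1487593 - 1458) = 1605951 - 1*1486135 = 1605951 - 1486135 = 119816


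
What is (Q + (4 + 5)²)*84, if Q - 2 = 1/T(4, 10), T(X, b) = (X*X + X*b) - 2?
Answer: 62762/9 ≈ 6973.6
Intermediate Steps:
T(X, b) = -2 + X² + X*b (T(X, b) = (X² + X*b) - 2 = -2 + X² + X*b)
Q = 109/54 (Q = 2 + 1/(-2 + 4² + 4*10) = 2 + 1/(-2 + 16 + 40) = 2 + 1/54 = 109/54 ≈ 2.0185)
(Q + (4 + 5)²)*84 = (109/54 + (4 + 5)²)*84 = (109/54 + 9²)*84 = (109/54 + 81)*84 = (4483/54)*84 = 62762/9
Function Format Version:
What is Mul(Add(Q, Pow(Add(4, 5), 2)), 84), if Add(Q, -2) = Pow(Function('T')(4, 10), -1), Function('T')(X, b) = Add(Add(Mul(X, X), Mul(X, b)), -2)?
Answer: Rational(62762, 9) ≈ 6973.6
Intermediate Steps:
Function('T')(X, b) = Add(-2, Pow(X, 2), Mul(X, b)) (Function('T')(X, b) = Add(Add(Pow(X, 2), Mul(X, b)), -2) = Add(-2, Pow(X, 2), Mul(X, b)))
Q = Rational(109, 54) (Q = Add(2, Pow(Add(-2, Pow(4, 2), Mul(4, 10)), -1)) = Add(2, Pow(Add(-2, 16, 40), -1)) = Add(2, Pow(54, -1)) = Add(2, Rational(1, 54)) = Rational(109, 54) ≈ 2.0185)
Mul(Add(Q, Pow(Add(4, 5), 2)), 84) = Mul(Add(Rational(109, 54), Pow(Add(4, 5), 2)), 84) = Mul(Add(Rational(109, 54), Pow(9, 2)), 84) = Mul(Add(Rational(109, 54), 81), 84) = Mul(Rational(4483, 54), 84) = Rational(62762, 9)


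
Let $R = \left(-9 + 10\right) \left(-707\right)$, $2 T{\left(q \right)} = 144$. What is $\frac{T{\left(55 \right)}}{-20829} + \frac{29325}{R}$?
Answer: $- \frac{203620443}{4908701} \approx -41.482$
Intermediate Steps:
$T{\left(q \right)} = 72$ ($T{\left(q \right)} = \frac{1}{2} \cdot 144 = 72$)
$R = -707$ ($R = 1 \left(-707\right) = -707$)
$\frac{T{\left(55 \right)}}{-20829} + \frac{29325}{R} = \frac{72}{-20829} + \frac{29325}{-707} = 72 \left(- \frac{1}{20829}\right) + 29325 \left(- \frac{1}{707}\right) = - \frac{24}{6943} - \frac{29325}{707} = - \frac{203620443}{4908701}$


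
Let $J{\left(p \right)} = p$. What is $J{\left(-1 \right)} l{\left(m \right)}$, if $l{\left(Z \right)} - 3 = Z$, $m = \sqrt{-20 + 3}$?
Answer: $-3 - i \sqrt{17} \approx -3.0 - 4.1231 i$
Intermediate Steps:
$m = i \sqrt{17}$ ($m = \sqrt{-17} = i \sqrt{17} \approx 4.1231 i$)
$l{\left(Z \right)} = 3 + Z$
$J{\left(-1 \right)} l{\left(m \right)} = - (3 + i \sqrt{17}) = -3 - i \sqrt{17}$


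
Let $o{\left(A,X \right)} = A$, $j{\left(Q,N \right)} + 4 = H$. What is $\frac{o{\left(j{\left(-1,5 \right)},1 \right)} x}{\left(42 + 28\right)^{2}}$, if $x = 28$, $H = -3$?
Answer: $- \frac{1}{25} \approx -0.04$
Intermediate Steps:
$j{\left(Q,N \right)} = -7$ ($j{\left(Q,N \right)} = -4 - 3 = -7$)
$\frac{o{\left(j{\left(-1,5 \right)},1 \right)} x}{\left(42 + 28\right)^{2}} = \frac{\left(-7\right) 28}{\left(42 + 28\right)^{2}} = - \frac{196}{70^{2}} = - \frac{196}{4900} = \left(-196\right) \frac{1}{4900} = - \frac{1}{25}$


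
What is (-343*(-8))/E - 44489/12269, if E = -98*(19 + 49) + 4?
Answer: -82490719/20427885 ≈ -4.0381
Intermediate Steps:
E = -6660 (E = -98*68 + 4 = -6664 + 4 = -6660)
(-343*(-8))/E - 44489/12269 = -343*(-8)/(-6660) - 44489/12269 = 2744*(-1/6660) - 44489*1/12269 = -686/1665 - 44489/12269 = -82490719/20427885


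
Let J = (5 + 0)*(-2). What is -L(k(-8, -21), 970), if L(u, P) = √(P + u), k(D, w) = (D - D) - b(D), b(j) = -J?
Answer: -8*√15 ≈ -30.984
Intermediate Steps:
J = -10 (J = 5*(-2) = -10)
b(j) = 10 (b(j) = -1*(-10) = 10)
k(D, w) = -10 (k(D, w) = (D - D) - 1*10 = 0 - 10 = -10)
-L(k(-8, -21), 970) = -√(970 - 10) = -√960 = -8*√15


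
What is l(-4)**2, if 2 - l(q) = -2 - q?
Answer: 0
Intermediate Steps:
l(q) = 4 + q (l(q) = 2 - (-2 - q) = 2 + (2 + q) = 4 + q)
l(-4)**2 = (4 - 4)**2 = 0**2 = 0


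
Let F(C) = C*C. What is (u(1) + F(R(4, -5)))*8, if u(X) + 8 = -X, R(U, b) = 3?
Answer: 0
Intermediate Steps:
F(C) = C²
u(X) = -8 - X
(u(1) + F(R(4, -5)))*8 = ((-8 - 1*1) + 3²)*8 = ((-8 - 1) + 9)*8 = (-9 + 9)*8 = 0*8 = 0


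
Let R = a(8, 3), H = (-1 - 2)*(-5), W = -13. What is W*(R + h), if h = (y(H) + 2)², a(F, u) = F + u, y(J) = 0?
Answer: -195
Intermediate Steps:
H = 15 (H = -3*(-5) = 15)
R = 11 (R = 8 + 3 = 11)
h = 4 (h = (0 + 2)² = 2² = 4)
W*(R + h) = -13*(11 + 4) = -13*15 = -195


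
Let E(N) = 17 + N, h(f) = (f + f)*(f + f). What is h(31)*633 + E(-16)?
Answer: 2433253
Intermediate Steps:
h(f) = 4*f² (h(f) = (2*f)*(2*f) = 4*f²)
h(31)*633 + E(-16) = (4*31²)*633 + (17 - 16) = (4*961)*633 + 1 = 3844*633 + 1 = 2433252 + 1 = 2433253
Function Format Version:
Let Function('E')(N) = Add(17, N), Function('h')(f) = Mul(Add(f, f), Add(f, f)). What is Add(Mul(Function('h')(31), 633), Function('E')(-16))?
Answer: 2433253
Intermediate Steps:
Function('h')(f) = Mul(4, Pow(f, 2)) (Function('h')(f) = Mul(Mul(2, f), Mul(2, f)) = Mul(4, Pow(f, 2)))
Add(Mul(Function('h')(31), 633), Function('E')(-16)) = Add(Mul(Mul(4, Pow(31, 2)), 633), Add(17, -16)) = Add(Mul(Mul(4, 961), 633), 1) = Add(Mul(3844, 633), 1) = Add(2433252, 1) = 2433253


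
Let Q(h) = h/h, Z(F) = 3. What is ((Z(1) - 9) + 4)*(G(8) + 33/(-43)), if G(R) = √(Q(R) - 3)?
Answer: 66/43 - 2*I*√2 ≈ 1.5349 - 2.8284*I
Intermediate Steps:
Q(h) = 1
G(R) = I*√2 (G(R) = √(1 - 3) = √(-2) = I*√2)
((Z(1) - 9) + 4)*(G(8) + 33/(-43)) = ((3 - 9) + 4)*(I*√2 + 33/(-43)) = (-6 + 4)*(I*√2 + 33*(-1/43)) = -2*(I*√2 - 33/43) = -2*(-33/43 + I*√2) = 66/43 - 2*I*√2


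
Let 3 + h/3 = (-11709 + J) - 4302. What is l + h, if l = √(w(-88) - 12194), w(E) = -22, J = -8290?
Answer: -72912 + 2*I*√3054 ≈ -72912.0 + 110.53*I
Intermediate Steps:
l = 2*I*√3054 (l = √(-22 - 12194) = √(-12216) = 2*I*√3054 ≈ 110.53*I)
h = -72912 (h = -9 + 3*((-11709 - 8290) - 4302) = -9 + 3*(-19999 - 4302) = -9 + 3*(-24301) = -9 - 72903 = -72912)
l + h = 2*I*√3054 - 72912 = -72912 + 2*I*√3054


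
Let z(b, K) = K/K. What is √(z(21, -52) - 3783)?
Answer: I*√3782 ≈ 61.498*I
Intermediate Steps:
z(b, K) = 1
√(z(21, -52) - 3783) = √(1 - 3783) = √(-3782) = I*√3782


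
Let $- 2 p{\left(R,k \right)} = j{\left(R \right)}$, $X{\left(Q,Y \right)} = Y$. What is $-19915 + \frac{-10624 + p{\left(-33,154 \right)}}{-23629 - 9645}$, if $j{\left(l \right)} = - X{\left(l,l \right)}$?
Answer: $- \frac{1325282139}{66548} \approx -19915.0$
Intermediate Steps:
$j{\left(l \right)} = - l$
$p{\left(R,k \right)} = \frac{R}{2}$ ($p{\left(R,k \right)} = - \frac{\left(-1\right) R}{2} = \frac{R}{2}$)
$-19915 + \frac{-10624 + p{\left(-33,154 \right)}}{-23629 - 9645} = -19915 + \frac{-10624 + \frac{1}{2} \left(-33\right)}{-23629 - 9645} = -19915 + \frac{-10624 - \frac{33}{2}}{-33274} = -19915 - - \frac{21281}{66548} = -19915 + \frac{21281}{66548} = - \frac{1325282139}{66548}$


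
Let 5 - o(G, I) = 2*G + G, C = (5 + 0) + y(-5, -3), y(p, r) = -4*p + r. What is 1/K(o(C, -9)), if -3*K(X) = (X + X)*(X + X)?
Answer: -3/14884 ≈ -0.00020156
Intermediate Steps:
y(p, r) = r - 4*p
C = 22 (C = (5 + 0) + (-3 - 4*(-5)) = 5 + (-3 + 20) = 5 + 17 = 22)
o(G, I) = 5 - 3*G (o(G, I) = 5 - (2*G + G) = 5 - 3*G)
K(X) = -4*X²/3 (K(X) = -(X + X)*(X + X)/3 = -2*X*2*X/3 = -4*X²/3)
1/K(o(C, -9)) = 1/(-4*(5 - 3*22)²/3) = 1/(-4*(5 - 66)²/3) = 1/(-4/3*(-61)²) = 1/(-4/3*3721) = 1/(-14884/3) = -3/14884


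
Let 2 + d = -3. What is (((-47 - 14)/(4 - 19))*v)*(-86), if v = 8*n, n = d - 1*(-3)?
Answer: 83936/15 ≈ 5595.7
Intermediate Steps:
d = -5 (d = -2 - 3 = -5)
n = -2 (n = -5 - 1*(-3) = -5 + 3 = -2)
v = -16 (v = 8*(-2) = -16)
(((-47 - 14)/(4 - 19))*v)*(-86) = (((-47 - 14)/(4 - 19))*(-16))*(-86) = (-61/(-15)*(-16))*(-86) = (-61*(-1/15)*(-16))*(-86) = ((61/15)*(-16))*(-86) = -976/15*(-86) = 83936/15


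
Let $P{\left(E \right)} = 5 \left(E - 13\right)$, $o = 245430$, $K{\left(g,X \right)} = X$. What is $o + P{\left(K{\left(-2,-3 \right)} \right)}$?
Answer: $245350$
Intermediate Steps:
$P{\left(E \right)} = -65 + 5 E$ ($P{\left(E \right)} = 5 \left(-13 + E\right) = -65 + 5 E$)
$o + P{\left(K{\left(-2,-3 \right)} \right)} = 245430 + \left(-65 + 5 \left(-3\right)\right) = 245430 - 80 = 245350$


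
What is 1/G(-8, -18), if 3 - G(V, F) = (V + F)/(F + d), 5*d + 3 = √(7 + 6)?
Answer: 6909/11042 + 65*√13/11042 ≈ 0.64693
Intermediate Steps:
d = -⅗ + √13/5 (d = -⅗ + √(7 + 6)/5 = -⅗ + √13/5 ≈ 0.12111)
G(V, F) = 3 - (F + V)/(-⅗ + F + √13/5) (G(V, F) = 3 - (V + F)/(F + (-⅗ + √13/5)) = 3 - (F + V)/(-⅗ + F + √13/5))
1/G(-8, -18) = 1/((-9 - 5*(-8) + 3*√13 + 10*(-18))/(-3 + √13 + 5*(-18))) = 1/((-9 + 40 + 3*√13 - 180)/(-3 + √13 - 90)) = 1/((-149 + 3*√13)/(-93 + √13)) = (-93 + √13)/(-149 + 3*√13)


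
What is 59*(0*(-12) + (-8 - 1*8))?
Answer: -944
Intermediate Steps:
59*(0*(-12) + (-8 - 1*8)) = 59*(0 + (-8 - 8)) = 59*(0 - 16) = 59*(-16) = -944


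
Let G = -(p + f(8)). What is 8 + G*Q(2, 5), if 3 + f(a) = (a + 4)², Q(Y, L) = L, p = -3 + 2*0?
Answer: -682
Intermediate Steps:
p = -3 (p = -3 + 0 = -3)
f(a) = -3 + (4 + a)² (f(a) = -3 + (a + 4)² = -3 + (4 + a)²)
G = -138 (G = -(-3 + (-3 + (4 + 8)²)) = -(-3 + (-3 + 12²)) = -(-3 + (-3 + 144)) = -(-3 + 141) = -1*138 = -138)
8 + G*Q(2, 5) = 8 - 138*5 = 8 - 690 = -682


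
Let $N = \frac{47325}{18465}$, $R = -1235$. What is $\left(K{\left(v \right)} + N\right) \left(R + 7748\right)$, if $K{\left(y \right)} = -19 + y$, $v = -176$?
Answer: $- \frac{1542864570}{1231} \approx -1.2533 \cdot 10^{6}$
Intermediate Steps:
$N = \frac{3155}{1231}$ ($N = 47325 \cdot \frac{1}{18465} = \frac{3155}{1231} \approx 2.563$)
$\left(K{\left(v \right)} + N\right) \left(R + 7748\right) = \left(\left(-19 - 176\right) + \frac{3155}{1231}\right) \left(-1235 + 7748\right) = \left(-195 + \frac{3155}{1231}\right) 6513 = \left(- \frac{236890}{1231}\right) 6513 = - \frac{1542864570}{1231}$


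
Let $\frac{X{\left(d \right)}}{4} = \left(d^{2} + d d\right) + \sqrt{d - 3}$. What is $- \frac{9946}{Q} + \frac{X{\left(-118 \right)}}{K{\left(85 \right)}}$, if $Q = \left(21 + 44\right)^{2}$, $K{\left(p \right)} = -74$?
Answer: $- \frac{235683602}{156325} - \frac{22 i}{37} \approx -1507.7 - 0.59459 i$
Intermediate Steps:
$X{\left(d \right)} = 4 \sqrt{-3 + d} + 8 d^{2}$ ($X{\left(d \right)} = 4 \left(\left(d^{2} + d d\right) + \sqrt{d - 3}\right) = 4 \left(\left(d^{2} + d^{2}\right) + \sqrt{-3 + d}\right) = 4 \left(2 d^{2} + \sqrt{-3 + d}\right) = 4 \left(\sqrt{-3 + d} + 2 d^{2}\right) = 4 \sqrt{-3 + d} + 8 d^{2}$)
$Q = 4225$ ($Q = 65^{2} = 4225$)
$- \frac{9946}{Q} + \frac{X{\left(-118 \right)}}{K{\left(85 \right)}} = - \frac{9946}{4225} + \frac{4 \sqrt{-3 - 118} + 8 \left(-118\right)^{2}}{-74} = \left(-9946\right) \frac{1}{4225} + \left(4 \sqrt{-121} + 8 \cdot 13924\right) \left(- \frac{1}{74}\right) = - \frac{9946}{4225} + \left(4 \cdot 11 i + 111392\right) \left(- \frac{1}{74}\right) = - \frac{9946}{4225} + \left(44 i + 111392\right) \left(- \frac{1}{74}\right) = - \frac{9946}{4225} + \left(111392 + 44 i\right) \left(- \frac{1}{74}\right) = - \frac{9946}{4225} - \left(\frac{55696}{37} + \frac{22 i}{37}\right) = - \frac{235683602}{156325} - \frac{22 i}{37}$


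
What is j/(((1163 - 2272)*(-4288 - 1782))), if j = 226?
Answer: 113/3365815 ≈ 3.3573e-5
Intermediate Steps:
j/(((1163 - 2272)*(-4288 - 1782))) = 226/(((1163 - 2272)*(-4288 - 1782))) = 226/((-1109*(-6070))) = 226/6731630 = 226*(1/6731630) = 113/3365815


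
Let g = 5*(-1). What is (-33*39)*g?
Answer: 6435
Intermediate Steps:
g = -5
(-33*39)*g = -33*39*(-5) = -1287*(-5) = 6435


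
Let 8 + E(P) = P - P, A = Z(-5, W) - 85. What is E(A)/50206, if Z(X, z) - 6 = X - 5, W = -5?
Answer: -4/25103 ≈ -0.00015934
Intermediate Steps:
Z(X, z) = 1 + X (Z(X, z) = 6 + (X - 5) = 6 + (-5 + X) = 1 + X)
A = -89 (A = (1 - 5) - 85 = -4 - 85 = -89)
E(P) = -8 (E(P) = -8 + (P - P) = -8 + 0 = -8)
E(A)/50206 = -8/50206 = -8*1/50206 = -4/25103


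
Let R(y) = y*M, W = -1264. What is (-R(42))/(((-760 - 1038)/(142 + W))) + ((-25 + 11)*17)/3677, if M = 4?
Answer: -346763858/3305623 ≈ -104.90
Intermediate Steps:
R(y) = 4*y (R(y) = y*4 = 4*y)
(-R(42))/(((-760 - 1038)/(142 + W))) + ((-25 + 11)*17)/3677 = (-4*42)/(((-760 - 1038)/(142 - 1264))) + ((-25 + 11)*17)/3677 = (-1*168)/((-1798/(-1122))) - 14*17*(1/3677) = -168/((-1798*(-1/1122))) - 238*1/3677 = -168/899/561 - 238/3677 = -168*561/899 - 238/3677 = -94248/899 - 238/3677 = -346763858/3305623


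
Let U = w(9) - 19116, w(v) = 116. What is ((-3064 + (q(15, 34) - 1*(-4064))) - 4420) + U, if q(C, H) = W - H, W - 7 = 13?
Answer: -22434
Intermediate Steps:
W = 20 (W = 7 + 13 = 20)
U = -19000 (U = 116 - 19116 = -19000)
q(C, H) = 20 - H
((-3064 + (q(15, 34) - 1*(-4064))) - 4420) + U = ((-3064 + ((20 - 1*34) - 1*(-4064))) - 4420) - 19000 = ((-3064 + ((20 - 34) + 4064)) - 4420) - 19000 = ((-3064 + (-14 + 4064)) - 4420) - 19000 = ((-3064 + 4050) - 4420) - 19000 = (986 - 4420) - 19000 = -3434 - 19000 = -22434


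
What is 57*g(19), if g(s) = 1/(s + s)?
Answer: 3/2 ≈ 1.5000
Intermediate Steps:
g(s) = 1/(2*s)
57*g(19) = 57*((½)/19) = 57*((½)*(1/19)) = 57*(1/38) = 3/2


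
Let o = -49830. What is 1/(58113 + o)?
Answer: 1/8283 ≈ 0.00012073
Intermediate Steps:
1/(58113 + o) = 1/(58113 - 49830) = 1/8283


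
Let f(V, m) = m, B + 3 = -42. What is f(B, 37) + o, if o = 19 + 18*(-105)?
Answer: -1834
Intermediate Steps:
B = -45 (B = -3 - 42 = -45)
o = -1871 (o = 19 - 1890 = -1871)
f(B, 37) + o = 37 - 1871 = -1834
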